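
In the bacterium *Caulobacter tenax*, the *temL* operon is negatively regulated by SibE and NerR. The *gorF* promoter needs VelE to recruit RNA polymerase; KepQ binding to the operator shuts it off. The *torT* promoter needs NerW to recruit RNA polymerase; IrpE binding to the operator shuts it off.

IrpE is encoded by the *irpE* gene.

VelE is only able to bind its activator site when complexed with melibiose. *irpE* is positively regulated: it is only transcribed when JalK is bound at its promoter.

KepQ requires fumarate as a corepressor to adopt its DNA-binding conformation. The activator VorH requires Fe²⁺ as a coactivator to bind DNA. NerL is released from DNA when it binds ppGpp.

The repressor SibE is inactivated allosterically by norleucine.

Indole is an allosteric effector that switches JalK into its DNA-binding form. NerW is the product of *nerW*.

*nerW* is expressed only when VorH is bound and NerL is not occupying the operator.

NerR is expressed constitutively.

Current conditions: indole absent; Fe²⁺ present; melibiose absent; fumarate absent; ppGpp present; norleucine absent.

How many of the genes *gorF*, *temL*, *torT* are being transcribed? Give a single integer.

1

Melibiose is absent, so VelE is inactive.
Fumarate is absent, so KepQ is inactive.
Required activator VelE is absent, so *gorF* is not transcribed.
→ *gorF* is OFF.
Norleucine is absent, so SibE is active.
NerR is produced constitutively and is active.
With repressor SibE bound, *temL* is not transcribed.
→ *temL* is OFF.
Indole is absent, so JalK is inactive.
Required activator JalK is absent, so *irpE* is not transcribed.
So IrpE is not produced.
Fe²⁺ is present, so VorH is active.
ppGpp is present, so NerL is inactive.
No repressor is bound and VorH is active, so *nerW* is transcribed.
So NerW is produced and active.
No repressor is bound and NerW is active, so *torT* is transcribed.
→ *torT* is ON.
1 of the 3 genes is transcribed.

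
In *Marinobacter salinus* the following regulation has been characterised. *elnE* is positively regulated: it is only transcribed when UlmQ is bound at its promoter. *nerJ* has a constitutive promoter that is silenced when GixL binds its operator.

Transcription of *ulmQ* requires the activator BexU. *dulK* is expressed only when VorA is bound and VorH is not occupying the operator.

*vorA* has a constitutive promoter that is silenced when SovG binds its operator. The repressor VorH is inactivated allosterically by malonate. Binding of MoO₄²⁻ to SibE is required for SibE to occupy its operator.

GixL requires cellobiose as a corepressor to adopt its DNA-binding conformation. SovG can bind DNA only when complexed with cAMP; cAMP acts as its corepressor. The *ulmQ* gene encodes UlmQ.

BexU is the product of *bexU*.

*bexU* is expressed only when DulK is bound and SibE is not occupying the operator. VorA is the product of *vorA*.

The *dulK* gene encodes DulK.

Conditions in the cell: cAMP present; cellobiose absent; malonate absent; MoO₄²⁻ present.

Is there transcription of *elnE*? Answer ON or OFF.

OFF

cAMP is present, so SovG is active.
With repressor SovG bound, *vorA* is not transcribed.
So VorA is not produced.
Malonate is absent, so VorH is active.
With repressor VorH bound, *dulK* is not transcribed.
So DulK is not produced.
MoO₄²⁻ is present, so SibE is active.
With repressor SibE bound, *bexU* is not transcribed.
So BexU is not produced.
Required activator BexU is absent, so *ulmQ* is not transcribed.
So UlmQ is not produced.
Required activator UlmQ is absent, so *elnE* is not transcribed.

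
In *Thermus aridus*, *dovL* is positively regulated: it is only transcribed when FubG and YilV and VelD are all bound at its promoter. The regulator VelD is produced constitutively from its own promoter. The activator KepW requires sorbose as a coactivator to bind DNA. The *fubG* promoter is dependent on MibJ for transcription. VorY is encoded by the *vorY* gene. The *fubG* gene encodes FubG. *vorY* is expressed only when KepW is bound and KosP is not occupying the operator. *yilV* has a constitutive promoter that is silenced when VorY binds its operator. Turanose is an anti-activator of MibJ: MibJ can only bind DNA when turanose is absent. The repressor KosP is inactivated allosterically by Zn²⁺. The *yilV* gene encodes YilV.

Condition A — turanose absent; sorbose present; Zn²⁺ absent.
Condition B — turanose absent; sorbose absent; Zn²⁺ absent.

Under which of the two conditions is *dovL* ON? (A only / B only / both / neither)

Condition A:
Turanose is absent, so MibJ is active.
No repressor is bound and MibJ is active, so *fubG* is transcribed.
So FubG is produced and active.
Sorbose is present, so KepW is active.
Zn²⁺ is absent, so KosP is active.
With repressor KosP bound, *vorY* is not transcribed.
So VorY is not produced.
With no repressor bound, *yilV* is transcribed.
So YilV is produced and active.
VelD is produced constitutively and is active.
No repressor is bound and FubG and YilV and VelD are active, so *dovL* is transcribed.
→ *dovL* is ON in A.
Condition B:
Turanose is absent, so MibJ is active.
No repressor is bound and MibJ is active, so *fubG* is transcribed.
So FubG is produced and active.
Sorbose is absent, so KepW is inactive.
Zn²⁺ is absent, so KosP is active.
With repressor KosP bound, *vorY* is not transcribed.
So VorY is not produced.
With no repressor bound, *yilV* is transcribed.
So YilV is produced and active.
VelD is produced constitutively and is active.
No repressor is bound and FubG and YilV and VelD are active, so *dovL* is transcribed.
→ *dovL* is ON in B.

both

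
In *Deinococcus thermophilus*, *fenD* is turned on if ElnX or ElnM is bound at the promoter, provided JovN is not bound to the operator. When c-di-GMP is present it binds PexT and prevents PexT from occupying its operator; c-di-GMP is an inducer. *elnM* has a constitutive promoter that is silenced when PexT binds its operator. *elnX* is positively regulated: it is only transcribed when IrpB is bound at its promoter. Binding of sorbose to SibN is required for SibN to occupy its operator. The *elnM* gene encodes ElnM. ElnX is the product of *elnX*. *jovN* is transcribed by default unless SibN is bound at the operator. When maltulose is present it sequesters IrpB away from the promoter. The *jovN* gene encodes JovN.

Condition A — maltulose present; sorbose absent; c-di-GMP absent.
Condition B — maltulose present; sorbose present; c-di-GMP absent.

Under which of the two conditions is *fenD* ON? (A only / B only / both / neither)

Condition A:
Maltulose is present, so IrpB is inactive.
Required activator IrpB is absent, so *elnX* is not transcribed.
So ElnX is not produced.
Sorbose is absent, so SibN is inactive.
With no repressor bound, *jovN* is transcribed.
So JovN is produced and active.
c-di-GMP is absent, so PexT is active.
With repressor PexT bound, *elnM* is not transcribed.
So ElnM is not produced.
With repressor JovN bound, *fenD* is not transcribed.
→ *fenD* is OFF in A.
Condition B:
Maltulose is present, so IrpB is inactive.
Required activator IrpB is absent, so *elnX* is not transcribed.
So ElnX is not produced.
Sorbose is present, so SibN is active.
With repressor SibN bound, *jovN* is not transcribed.
So JovN is not produced.
c-di-GMP is absent, so PexT is active.
With repressor PexT bound, *elnM* is not transcribed.
So ElnM is not produced.
No activator is available at the *fenD* promoter, so *fenD* is not transcribed.
→ *fenD* is OFF in B.

neither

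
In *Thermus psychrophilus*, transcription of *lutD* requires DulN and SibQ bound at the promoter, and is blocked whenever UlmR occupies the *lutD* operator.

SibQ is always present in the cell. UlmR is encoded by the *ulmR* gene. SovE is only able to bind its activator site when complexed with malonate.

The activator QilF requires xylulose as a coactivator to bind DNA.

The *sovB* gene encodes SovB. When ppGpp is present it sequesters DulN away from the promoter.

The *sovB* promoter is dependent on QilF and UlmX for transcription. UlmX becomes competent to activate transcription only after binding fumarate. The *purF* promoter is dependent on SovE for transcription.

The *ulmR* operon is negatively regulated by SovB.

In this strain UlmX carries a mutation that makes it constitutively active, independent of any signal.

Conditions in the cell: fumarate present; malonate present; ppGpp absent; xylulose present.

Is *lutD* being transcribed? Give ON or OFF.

ppGpp is absent, so DulN is active.
SibQ is produced constitutively and is active.
Xylulose is present, so QilF is active.
UlmX is constitutively active in this strain.
No repressor is bound and QilF and UlmX are active, so *sovB* is transcribed.
So SovB is produced and active.
With repressor SovB bound, *ulmR* is not transcribed.
So UlmR is not produced.
No repressor is bound and DulN and SibQ are active, so *lutD* is transcribed.

ON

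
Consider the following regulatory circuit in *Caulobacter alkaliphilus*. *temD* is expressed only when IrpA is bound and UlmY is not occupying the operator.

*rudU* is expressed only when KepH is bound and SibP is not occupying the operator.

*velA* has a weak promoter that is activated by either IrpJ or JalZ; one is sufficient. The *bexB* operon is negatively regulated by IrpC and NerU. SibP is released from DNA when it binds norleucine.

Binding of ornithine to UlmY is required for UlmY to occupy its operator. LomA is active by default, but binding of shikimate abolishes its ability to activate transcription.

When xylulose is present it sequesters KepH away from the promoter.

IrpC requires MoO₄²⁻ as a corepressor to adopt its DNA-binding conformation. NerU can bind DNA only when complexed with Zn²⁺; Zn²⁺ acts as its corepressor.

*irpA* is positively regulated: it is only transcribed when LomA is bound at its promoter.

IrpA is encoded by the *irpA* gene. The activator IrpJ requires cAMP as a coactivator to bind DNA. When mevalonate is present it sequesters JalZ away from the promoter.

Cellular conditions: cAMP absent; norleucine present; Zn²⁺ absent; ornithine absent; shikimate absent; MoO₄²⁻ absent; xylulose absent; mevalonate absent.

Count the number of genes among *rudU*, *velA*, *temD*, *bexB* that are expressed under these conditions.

Xylulose is absent, so KepH is active.
Norleucine is present, so SibP is inactive.
No repressor is bound and KepH is active, so *rudU* is transcribed.
→ *rudU* is ON.
cAMP is absent, so IrpJ is inactive.
Mevalonate is absent, so JalZ is active.
Activator JalZ is present, so *velA* is transcribed.
→ *velA* is ON.
Shikimate is absent, so LomA is active.
No repressor is bound and LomA is active, so *irpA* is transcribed.
So IrpA is produced and active.
Ornithine is absent, so UlmY is inactive.
No repressor is bound and IrpA is active, so *temD* is transcribed.
→ *temD* is ON.
MoO₄²⁻ is absent, so IrpC is inactive.
Zn²⁺ is absent, so NerU is inactive.
With no repressor bound, *bexB* is transcribed.
→ *bexB* is ON.
4 of the 4 genes are transcribed.

4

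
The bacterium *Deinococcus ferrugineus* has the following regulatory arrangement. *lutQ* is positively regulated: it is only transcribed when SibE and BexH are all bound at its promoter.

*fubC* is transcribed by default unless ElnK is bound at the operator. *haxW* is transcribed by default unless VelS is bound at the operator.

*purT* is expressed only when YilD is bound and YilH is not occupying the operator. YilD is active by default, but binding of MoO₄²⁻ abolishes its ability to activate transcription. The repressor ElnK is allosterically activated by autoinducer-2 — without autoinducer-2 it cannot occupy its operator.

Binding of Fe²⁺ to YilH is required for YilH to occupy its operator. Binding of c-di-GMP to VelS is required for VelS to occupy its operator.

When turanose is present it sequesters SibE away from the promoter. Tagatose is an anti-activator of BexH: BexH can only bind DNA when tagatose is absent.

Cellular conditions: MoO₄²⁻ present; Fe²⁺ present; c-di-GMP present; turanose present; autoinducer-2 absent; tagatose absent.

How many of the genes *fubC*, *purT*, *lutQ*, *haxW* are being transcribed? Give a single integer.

Autoinducer-2 is absent, so ElnK is inactive.
With no repressor bound, *fubC* is transcribed.
→ *fubC* is ON.
MoO₄²⁻ is present, so YilD is inactive.
Fe²⁺ is present, so YilH is active.
With repressor YilH bound, *purT* is not transcribed.
→ *purT* is OFF.
Turanose is present, so SibE is inactive.
Tagatose is absent, so BexH is active.
Required activator SibE is absent, so *lutQ* is not transcribed.
→ *lutQ* is OFF.
c-di-GMP is present, so VelS is active.
With repressor VelS bound, *haxW* is not transcribed.
→ *haxW* is OFF.
1 of the 4 genes is transcribed.

1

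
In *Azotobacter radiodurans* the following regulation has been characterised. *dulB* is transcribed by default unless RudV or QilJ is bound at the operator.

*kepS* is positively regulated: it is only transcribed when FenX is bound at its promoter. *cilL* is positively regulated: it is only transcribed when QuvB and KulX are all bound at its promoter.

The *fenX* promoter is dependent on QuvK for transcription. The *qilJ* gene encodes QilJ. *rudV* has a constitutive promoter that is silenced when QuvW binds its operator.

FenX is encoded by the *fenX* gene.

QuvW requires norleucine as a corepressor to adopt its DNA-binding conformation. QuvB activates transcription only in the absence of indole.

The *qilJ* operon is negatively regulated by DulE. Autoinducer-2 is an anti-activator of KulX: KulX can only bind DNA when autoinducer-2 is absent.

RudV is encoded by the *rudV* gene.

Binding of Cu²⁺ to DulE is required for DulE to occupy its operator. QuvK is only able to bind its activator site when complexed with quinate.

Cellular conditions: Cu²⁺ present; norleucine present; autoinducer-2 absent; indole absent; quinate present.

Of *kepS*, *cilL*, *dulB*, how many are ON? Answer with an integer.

Quinate is present, so QuvK is active.
No repressor is bound and QuvK is active, so *fenX* is transcribed.
So FenX is produced and active.
No repressor is bound and FenX is active, so *kepS* is transcribed.
→ *kepS* is ON.
Indole is absent, so QuvB is active.
Autoinducer-2 is absent, so KulX is active.
No repressor is bound and QuvB and KulX are active, so *cilL* is transcribed.
→ *cilL* is ON.
Norleucine is present, so QuvW is active.
With repressor QuvW bound, *rudV* is not transcribed.
So RudV is not produced.
Cu²⁺ is present, so DulE is active.
With repressor DulE bound, *qilJ* is not transcribed.
So QilJ is not produced.
With no repressor bound, *dulB* is transcribed.
→ *dulB* is ON.
3 of the 3 genes are transcribed.

3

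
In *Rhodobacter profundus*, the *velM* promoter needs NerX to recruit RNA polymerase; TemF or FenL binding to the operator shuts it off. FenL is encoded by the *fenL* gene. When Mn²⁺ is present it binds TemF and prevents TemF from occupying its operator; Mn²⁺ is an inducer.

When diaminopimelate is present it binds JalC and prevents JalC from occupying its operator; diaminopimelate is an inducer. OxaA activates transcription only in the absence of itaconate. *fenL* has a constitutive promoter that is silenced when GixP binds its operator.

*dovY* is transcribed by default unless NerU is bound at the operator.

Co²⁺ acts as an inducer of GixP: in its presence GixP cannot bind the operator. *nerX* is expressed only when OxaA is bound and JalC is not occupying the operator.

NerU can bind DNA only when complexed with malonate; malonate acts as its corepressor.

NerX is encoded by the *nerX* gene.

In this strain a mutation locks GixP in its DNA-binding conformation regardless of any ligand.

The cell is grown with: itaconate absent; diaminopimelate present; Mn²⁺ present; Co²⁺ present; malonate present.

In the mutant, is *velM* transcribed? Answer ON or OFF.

Mn²⁺ is present, so TemF is inactive.
Diaminopimelate is present, so JalC is inactive.
Itaconate is absent, so OxaA is active.
No repressor is bound and OxaA is active, so *nerX* is transcribed.
So NerX is produced and active.
GixP is constitutively active in this strain.
With repressor GixP bound, *fenL* is not transcribed.
So FenL is not produced.
No repressor is bound and NerX is active, so *velM* is transcribed.

ON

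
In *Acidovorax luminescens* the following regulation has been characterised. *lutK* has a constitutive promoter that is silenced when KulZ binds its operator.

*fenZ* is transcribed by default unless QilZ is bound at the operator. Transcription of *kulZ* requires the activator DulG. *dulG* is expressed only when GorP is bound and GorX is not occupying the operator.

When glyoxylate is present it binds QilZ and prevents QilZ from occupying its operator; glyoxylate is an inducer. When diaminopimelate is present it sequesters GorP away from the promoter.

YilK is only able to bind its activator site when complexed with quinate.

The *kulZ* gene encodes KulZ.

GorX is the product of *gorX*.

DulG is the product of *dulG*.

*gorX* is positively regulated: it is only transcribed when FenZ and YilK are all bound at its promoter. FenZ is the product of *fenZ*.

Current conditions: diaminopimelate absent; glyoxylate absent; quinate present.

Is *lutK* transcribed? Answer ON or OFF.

Glyoxylate is absent, so QilZ is active.
With repressor QilZ bound, *fenZ* is not transcribed.
So FenZ is not produced.
Quinate is present, so YilK is active.
Required activator FenZ is absent, so *gorX* is not transcribed.
So GorX is not produced.
Diaminopimelate is absent, so GorP is active.
No repressor is bound and GorP is active, so *dulG* is transcribed.
So DulG is produced and active.
No repressor is bound and DulG is active, so *kulZ* is transcribed.
So KulZ is produced and active.
With repressor KulZ bound, *lutK* is not transcribed.

OFF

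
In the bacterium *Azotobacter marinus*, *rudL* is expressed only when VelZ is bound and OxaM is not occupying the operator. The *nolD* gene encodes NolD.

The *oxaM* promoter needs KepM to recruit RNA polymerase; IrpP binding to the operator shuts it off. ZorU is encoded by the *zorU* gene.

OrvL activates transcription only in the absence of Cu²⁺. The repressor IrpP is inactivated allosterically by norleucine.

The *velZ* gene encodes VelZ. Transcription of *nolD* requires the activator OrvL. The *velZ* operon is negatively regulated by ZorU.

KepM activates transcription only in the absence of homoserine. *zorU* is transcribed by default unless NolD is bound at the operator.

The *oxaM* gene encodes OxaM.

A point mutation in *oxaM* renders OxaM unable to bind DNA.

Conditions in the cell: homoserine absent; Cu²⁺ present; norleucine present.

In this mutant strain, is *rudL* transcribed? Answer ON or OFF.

OxaM is non-functional in this strain, so it has no effect.
Cu²⁺ is present, so OrvL is inactive.
Required activator OrvL is absent, so *nolD* is not transcribed.
So NolD is not produced.
With no repressor bound, *zorU* is transcribed.
So ZorU is produced and active.
With repressor ZorU bound, *velZ* is not transcribed.
So VelZ is not produced.
Required activator VelZ is absent, so *rudL* is not transcribed.

OFF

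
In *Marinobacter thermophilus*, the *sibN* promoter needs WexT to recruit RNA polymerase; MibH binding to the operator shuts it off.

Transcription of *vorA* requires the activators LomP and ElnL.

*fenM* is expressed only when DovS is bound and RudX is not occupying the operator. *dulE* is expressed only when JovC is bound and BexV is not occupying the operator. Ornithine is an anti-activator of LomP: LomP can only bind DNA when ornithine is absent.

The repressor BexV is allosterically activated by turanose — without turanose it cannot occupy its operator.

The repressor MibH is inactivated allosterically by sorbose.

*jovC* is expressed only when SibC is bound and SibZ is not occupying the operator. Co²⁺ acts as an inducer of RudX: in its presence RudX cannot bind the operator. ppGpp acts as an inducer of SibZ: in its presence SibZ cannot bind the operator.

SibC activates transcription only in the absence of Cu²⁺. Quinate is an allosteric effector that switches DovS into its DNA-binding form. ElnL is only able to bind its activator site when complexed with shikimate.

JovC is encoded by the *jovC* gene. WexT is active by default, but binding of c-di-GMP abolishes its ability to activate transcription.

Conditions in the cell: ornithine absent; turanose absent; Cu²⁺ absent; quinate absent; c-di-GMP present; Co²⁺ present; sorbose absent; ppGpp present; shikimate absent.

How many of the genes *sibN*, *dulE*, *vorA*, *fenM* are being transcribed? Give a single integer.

c-di-GMP is present, so WexT is inactive.
Sorbose is absent, so MibH is active.
With repressor MibH bound, *sibN* is not transcribed.
→ *sibN* is OFF.
Turanose is absent, so BexV is inactive.
Cu²⁺ is absent, so SibC is active.
ppGpp is present, so SibZ is inactive.
No repressor is bound and SibC is active, so *jovC* is transcribed.
So JovC is produced and active.
No repressor is bound and JovC is active, so *dulE* is transcribed.
→ *dulE* is ON.
Ornithine is absent, so LomP is active.
Shikimate is absent, so ElnL is inactive.
Required activator ElnL is absent, so *vorA* is not transcribed.
→ *vorA* is OFF.
Co²⁺ is present, so RudX is inactive.
Quinate is absent, so DovS is inactive.
Required activator DovS is absent, so *fenM* is not transcribed.
→ *fenM* is OFF.
1 of the 4 genes is transcribed.

1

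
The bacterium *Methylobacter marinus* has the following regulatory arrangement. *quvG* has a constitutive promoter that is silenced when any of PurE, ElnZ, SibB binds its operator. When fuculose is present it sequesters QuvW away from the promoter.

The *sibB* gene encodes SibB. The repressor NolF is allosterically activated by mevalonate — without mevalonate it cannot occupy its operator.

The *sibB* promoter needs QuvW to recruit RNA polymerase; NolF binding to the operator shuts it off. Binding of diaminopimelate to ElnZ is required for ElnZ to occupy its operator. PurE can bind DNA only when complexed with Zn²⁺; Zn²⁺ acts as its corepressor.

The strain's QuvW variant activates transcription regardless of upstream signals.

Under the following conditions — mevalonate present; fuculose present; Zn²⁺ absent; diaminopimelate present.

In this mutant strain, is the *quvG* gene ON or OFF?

OFF

Zn²⁺ is absent, so PurE is inactive.
Diaminopimelate is present, so ElnZ is active.
QuvW is constitutively active in this strain.
Mevalonate is present, so NolF is active.
With repressor NolF bound, *sibB* is not transcribed.
So SibB is not produced.
With repressor ElnZ bound, *quvG* is not transcribed.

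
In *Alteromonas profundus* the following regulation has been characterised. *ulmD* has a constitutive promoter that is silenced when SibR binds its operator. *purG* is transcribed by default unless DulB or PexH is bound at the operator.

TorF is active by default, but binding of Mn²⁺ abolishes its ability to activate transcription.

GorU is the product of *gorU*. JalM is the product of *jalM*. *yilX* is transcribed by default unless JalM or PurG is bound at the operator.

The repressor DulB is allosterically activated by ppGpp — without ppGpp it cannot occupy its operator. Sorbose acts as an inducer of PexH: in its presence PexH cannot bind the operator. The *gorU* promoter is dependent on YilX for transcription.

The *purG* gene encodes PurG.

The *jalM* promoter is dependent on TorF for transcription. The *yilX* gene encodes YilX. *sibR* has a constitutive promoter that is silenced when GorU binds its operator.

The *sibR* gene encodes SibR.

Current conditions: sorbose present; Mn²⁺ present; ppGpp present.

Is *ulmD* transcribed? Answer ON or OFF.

Mn²⁺ is present, so TorF is inactive.
Required activator TorF is absent, so *jalM* is not transcribed.
So JalM is not produced.
ppGpp is present, so DulB is active.
Sorbose is present, so PexH is inactive.
With repressor DulB bound, *purG* is not transcribed.
So PurG is not produced.
With no repressor bound, *yilX* is transcribed.
So YilX is produced and active.
No repressor is bound and YilX is active, so *gorU* is transcribed.
So GorU is produced and active.
With repressor GorU bound, *sibR* is not transcribed.
So SibR is not produced.
With no repressor bound, *ulmD* is transcribed.

ON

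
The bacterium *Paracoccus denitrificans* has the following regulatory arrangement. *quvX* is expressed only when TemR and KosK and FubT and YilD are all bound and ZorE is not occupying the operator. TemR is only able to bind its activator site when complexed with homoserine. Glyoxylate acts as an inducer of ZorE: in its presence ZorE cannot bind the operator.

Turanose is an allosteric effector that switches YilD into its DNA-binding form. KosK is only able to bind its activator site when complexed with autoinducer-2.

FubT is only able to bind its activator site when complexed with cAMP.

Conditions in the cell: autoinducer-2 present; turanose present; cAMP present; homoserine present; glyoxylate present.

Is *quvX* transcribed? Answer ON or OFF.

Homoserine is present, so TemR is active.
Autoinducer-2 is present, so KosK is active.
cAMP is present, so FubT is active.
Turanose is present, so YilD is active.
Glyoxylate is present, so ZorE is inactive.
No repressor is bound and TemR and KosK and FubT and YilD are active, so *quvX* is transcribed.

ON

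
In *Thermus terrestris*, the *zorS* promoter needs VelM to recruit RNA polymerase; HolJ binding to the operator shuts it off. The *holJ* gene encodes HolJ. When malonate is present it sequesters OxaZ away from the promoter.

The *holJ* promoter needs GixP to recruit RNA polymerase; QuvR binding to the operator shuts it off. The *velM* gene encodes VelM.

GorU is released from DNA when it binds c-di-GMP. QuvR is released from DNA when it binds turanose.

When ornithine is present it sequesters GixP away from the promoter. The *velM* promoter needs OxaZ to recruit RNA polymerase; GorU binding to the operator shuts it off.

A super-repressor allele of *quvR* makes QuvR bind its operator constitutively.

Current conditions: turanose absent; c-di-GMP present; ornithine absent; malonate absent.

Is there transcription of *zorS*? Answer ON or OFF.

QuvR is constitutively active in this strain.
Ornithine is absent, so GixP is active.
With repressor QuvR bound, *holJ* is not transcribed.
So HolJ is not produced.
Malonate is absent, so OxaZ is active.
c-di-GMP is present, so GorU is inactive.
No repressor is bound and OxaZ is active, so *velM* is transcribed.
So VelM is produced and active.
No repressor is bound and VelM is active, so *zorS* is transcribed.

ON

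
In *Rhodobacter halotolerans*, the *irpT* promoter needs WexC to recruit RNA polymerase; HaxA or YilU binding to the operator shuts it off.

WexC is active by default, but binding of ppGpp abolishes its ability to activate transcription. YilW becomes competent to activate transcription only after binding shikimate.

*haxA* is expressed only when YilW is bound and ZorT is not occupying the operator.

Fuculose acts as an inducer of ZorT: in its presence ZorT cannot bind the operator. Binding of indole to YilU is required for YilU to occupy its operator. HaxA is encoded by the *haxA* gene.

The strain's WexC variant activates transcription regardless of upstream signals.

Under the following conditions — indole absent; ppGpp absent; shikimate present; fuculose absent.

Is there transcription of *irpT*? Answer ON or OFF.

ON

WexC is constitutively active in this strain.
Fuculose is absent, so ZorT is active.
Shikimate is present, so YilW is active.
With repressor ZorT bound, *haxA* is not transcribed.
So HaxA is not produced.
Indole is absent, so YilU is inactive.
No repressor is bound and WexC is active, so *irpT* is transcribed.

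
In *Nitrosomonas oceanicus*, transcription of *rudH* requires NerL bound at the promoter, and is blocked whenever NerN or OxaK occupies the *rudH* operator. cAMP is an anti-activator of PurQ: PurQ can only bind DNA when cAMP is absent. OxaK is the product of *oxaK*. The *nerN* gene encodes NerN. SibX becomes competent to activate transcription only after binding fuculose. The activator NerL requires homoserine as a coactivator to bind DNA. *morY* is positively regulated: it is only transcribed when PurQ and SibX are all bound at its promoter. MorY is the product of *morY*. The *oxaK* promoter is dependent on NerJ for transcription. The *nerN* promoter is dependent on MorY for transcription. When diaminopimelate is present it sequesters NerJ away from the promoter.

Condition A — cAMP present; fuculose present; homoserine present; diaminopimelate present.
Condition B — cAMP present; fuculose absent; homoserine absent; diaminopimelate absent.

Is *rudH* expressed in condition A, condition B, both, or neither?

Condition A:
cAMP is present, so PurQ is inactive.
Fuculose is present, so SibX is active.
Required activator PurQ is absent, so *morY* is not transcribed.
So MorY is not produced.
Required activator MorY is absent, so *nerN* is not transcribed.
So NerN is not produced.
Homoserine is present, so NerL is active.
Diaminopimelate is present, so NerJ is inactive.
Required activator NerJ is absent, so *oxaK* is not transcribed.
So OxaK is not produced.
No repressor is bound and NerL is active, so *rudH* is transcribed.
→ *rudH* is ON in A.
Condition B:
cAMP is present, so PurQ is inactive.
Fuculose is absent, so SibX is inactive.
Required activator PurQ is absent, so *morY* is not transcribed.
So MorY is not produced.
Required activator MorY is absent, so *nerN* is not transcribed.
So NerN is not produced.
Homoserine is absent, so NerL is inactive.
Diaminopimelate is absent, so NerJ is active.
No repressor is bound and NerJ is active, so *oxaK* is transcribed.
So OxaK is produced and active.
With repressor OxaK bound, *rudH* is not transcribed.
→ *rudH* is OFF in B.

A only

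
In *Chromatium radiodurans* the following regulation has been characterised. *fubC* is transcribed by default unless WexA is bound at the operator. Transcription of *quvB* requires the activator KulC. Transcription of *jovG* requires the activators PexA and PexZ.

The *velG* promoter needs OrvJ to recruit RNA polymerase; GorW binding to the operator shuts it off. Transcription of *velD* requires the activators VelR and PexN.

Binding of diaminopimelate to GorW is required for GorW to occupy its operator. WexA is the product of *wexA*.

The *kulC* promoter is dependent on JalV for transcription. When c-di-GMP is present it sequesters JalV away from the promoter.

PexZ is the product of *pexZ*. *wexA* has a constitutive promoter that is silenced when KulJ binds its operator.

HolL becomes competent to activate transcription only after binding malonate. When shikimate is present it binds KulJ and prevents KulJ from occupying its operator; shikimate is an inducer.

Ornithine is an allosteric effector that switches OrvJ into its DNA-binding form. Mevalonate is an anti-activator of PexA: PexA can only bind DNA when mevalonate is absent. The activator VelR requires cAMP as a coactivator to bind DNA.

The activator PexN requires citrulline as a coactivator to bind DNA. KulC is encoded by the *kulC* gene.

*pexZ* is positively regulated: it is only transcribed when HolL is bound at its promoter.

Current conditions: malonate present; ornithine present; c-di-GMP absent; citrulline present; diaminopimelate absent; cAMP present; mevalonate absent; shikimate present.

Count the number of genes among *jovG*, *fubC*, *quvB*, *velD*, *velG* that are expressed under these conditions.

Mevalonate is absent, so PexA is active.
Malonate is present, so HolL is active.
No repressor is bound and HolL is active, so *pexZ* is transcribed.
So PexZ is produced and active.
No repressor is bound and PexA and PexZ are active, so *jovG* is transcribed.
→ *jovG* is ON.
Shikimate is present, so KulJ is inactive.
With no repressor bound, *wexA* is transcribed.
So WexA is produced and active.
With repressor WexA bound, *fubC* is not transcribed.
→ *fubC* is OFF.
c-di-GMP is absent, so JalV is active.
No repressor is bound and JalV is active, so *kulC* is transcribed.
So KulC is produced and active.
No repressor is bound and KulC is active, so *quvB* is transcribed.
→ *quvB* is ON.
cAMP is present, so VelR is active.
Citrulline is present, so PexN is active.
No repressor is bound and VelR and PexN are active, so *velD* is transcribed.
→ *velD* is ON.
Diaminopimelate is absent, so GorW is inactive.
Ornithine is present, so OrvJ is active.
No repressor is bound and OrvJ is active, so *velG* is transcribed.
→ *velG* is ON.
4 of the 5 genes are transcribed.

4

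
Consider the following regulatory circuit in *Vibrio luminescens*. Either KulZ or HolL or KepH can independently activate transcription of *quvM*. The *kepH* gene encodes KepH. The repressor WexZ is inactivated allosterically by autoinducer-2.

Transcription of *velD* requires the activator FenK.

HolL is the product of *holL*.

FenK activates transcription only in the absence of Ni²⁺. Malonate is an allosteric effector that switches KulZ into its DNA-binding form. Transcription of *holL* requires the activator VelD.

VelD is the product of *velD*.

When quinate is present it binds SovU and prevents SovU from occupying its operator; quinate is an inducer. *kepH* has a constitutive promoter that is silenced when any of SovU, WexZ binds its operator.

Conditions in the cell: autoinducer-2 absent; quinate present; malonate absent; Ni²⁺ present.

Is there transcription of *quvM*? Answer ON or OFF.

Malonate is absent, so KulZ is inactive.
Ni²⁺ is present, so FenK is inactive.
Required activator FenK is absent, so *velD* is not transcribed.
So VelD is not produced.
Required activator VelD is absent, so *holL* is not transcribed.
So HolL is not produced.
Quinate is present, so SovU is inactive.
Autoinducer-2 is absent, so WexZ is active.
With repressor WexZ bound, *kepH* is not transcribed.
So KepH is not produced.
No activator is available at the *quvM* promoter, so *quvM* is not transcribed.

OFF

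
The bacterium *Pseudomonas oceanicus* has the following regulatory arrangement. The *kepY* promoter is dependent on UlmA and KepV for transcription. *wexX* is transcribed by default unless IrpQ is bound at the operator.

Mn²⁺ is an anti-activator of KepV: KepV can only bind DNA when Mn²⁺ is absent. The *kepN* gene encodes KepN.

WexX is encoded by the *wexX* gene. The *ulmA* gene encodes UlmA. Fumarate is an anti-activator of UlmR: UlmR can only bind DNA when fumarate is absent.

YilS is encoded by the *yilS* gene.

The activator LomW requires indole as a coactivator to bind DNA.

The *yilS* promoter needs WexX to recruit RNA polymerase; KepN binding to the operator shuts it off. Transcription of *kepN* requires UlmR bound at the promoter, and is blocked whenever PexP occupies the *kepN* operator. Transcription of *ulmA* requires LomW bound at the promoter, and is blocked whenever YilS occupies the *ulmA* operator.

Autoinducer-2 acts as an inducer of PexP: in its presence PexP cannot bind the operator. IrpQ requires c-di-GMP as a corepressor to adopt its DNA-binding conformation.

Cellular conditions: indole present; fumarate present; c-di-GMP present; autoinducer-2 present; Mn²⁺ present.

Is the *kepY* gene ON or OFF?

Indole is present, so LomW is active.
Autoinducer-2 is present, so PexP is inactive.
Fumarate is present, so UlmR is inactive.
Required activator UlmR is absent, so *kepN* is not transcribed.
So KepN is not produced.
c-di-GMP is present, so IrpQ is active.
With repressor IrpQ bound, *wexX* is not transcribed.
So WexX is not produced.
Required activator WexX is absent, so *yilS* is not transcribed.
So YilS is not produced.
No repressor is bound and LomW is active, so *ulmA* is transcribed.
So UlmA is produced and active.
Mn²⁺ is present, so KepV is inactive.
Required activator KepV is absent, so *kepY* is not transcribed.

OFF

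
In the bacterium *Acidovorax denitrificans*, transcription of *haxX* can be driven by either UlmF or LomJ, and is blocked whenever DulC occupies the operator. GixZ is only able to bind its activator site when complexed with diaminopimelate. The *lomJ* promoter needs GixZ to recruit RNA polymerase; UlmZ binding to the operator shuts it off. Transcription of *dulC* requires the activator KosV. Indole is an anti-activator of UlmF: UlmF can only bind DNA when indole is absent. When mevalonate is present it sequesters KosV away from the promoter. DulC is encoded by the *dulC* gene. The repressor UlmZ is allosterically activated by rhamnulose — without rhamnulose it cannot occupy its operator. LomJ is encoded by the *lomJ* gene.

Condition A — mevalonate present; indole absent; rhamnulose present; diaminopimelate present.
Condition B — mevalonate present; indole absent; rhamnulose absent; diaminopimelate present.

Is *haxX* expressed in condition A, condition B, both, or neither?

both

Condition A:
Mevalonate is present, so KosV is inactive.
Required activator KosV is absent, so *dulC* is not transcribed.
So DulC is not produced.
Indole is absent, so UlmF is active.
Rhamnulose is present, so UlmZ is active.
Diaminopimelate is present, so GixZ is active.
With repressor UlmZ bound, *lomJ* is not transcribed.
So LomJ is not produced.
Activator UlmF is present, so *haxX* is transcribed.
→ *haxX* is ON in A.
Condition B:
Mevalonate is present, so KosV is inactive.
Required activator KosV is absent, so *dulC* is not transcribed.
So DulC is not produced.
Indole is absent, so UlmF is active.
Rhamnulose is absent, so UlmZ is inactive.
Diaminopimelate is present, so GixZ is active.
No repressor is bound and GixZ is active, so *lomJ* is transcribed.
So LomJ is produced and active.
Activator UlmF is present, so *haxX* is transcribed.
→ *haxX* is ON in B.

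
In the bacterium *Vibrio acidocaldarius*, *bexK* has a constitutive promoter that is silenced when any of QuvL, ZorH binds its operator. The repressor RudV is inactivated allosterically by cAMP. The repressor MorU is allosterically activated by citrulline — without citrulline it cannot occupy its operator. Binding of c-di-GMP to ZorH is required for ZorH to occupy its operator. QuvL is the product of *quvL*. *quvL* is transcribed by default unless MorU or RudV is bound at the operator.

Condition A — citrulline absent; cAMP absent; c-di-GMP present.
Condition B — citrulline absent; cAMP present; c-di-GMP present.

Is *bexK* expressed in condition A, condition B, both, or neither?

Condition A:
Citrulline is absent, so MorU is inactive.
cAMP is absent, so RudV is active.
With repressor RudV bound, *quvL* is not transcribed.
So QuvL is not produced.
c-di-GMP is present, so ZorH is active.
With repressor ZorH bound, *bexK* is not transcribed.
→ *bexK* is OFF in A.
Condition B:
Citrulline is absent, so MorU is inactive.
cAMP is present, so RudV is inactive.
With no repressor bound, *quvL* is transcribed.
So QuvL is produced and active.
c-di-GMP is present, so ZorH is active.
With repressor QuvL bound, *bexK* is not transcribed.
→ *bexK* is OFF in B.

neither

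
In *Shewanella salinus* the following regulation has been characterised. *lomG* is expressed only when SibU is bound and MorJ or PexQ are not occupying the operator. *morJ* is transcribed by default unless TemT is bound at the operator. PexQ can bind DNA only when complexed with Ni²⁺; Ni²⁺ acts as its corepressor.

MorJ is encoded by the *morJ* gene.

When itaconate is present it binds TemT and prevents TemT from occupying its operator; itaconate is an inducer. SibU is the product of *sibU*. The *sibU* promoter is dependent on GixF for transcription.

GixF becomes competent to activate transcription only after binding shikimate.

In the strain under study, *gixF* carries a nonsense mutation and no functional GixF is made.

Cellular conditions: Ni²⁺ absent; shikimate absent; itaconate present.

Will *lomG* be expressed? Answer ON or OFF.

OFF

Itaconate is present, so TemT is inactive.
With no repressor bound, *morJ* is transcribed.
So MorJ is produced and active.
GixF is non-functional in this strain, so it has no effect.
Required activator GixF is absent, so *sibU* is not transcribed.
So SibU is not produced.
Ni²⁺ is absent, so PexQ is inactive.
With repressor MorJ bound, *lomG* is not transcribed.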